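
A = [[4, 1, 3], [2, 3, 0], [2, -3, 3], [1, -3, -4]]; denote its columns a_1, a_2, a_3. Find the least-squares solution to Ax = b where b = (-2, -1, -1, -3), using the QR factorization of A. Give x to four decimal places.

a_1 = (4, 2, 2, 1); ‖a_1‖ = 5.0000, so e_1 = (0.8000, 0.4000, 0.4000, 0.2000).
e_1·a_2 = 0.8000·1 + 0.4000·3 + 0.4000·(-3) + 0.2000·(-3) = 0.2000.
u_2 = a_2 − 0.2000·e_1 = (0.8400, 2.9200, -3.0800, -3.0400).
‖u_2‖ = 5.2877, so e_2 = (0.1589, 0.5522, -0.5825, -0.5749).
e_1·a_3 = 0.8000·3 + 0.4000·0 + 0.4000·3 + 0.2000·(-4) = 2.8000; e_2·a_3 = 0.1589·3 + 0.5522·0 + (-0.5825)·3 + (-0.5749)·(-4) = 1.0288.
u_3 = a_3 − 2.8000·e_1 − 1.0288·e_2 = (0.5966, -1.6881, 2.4793, -3.9685).
‖u_3‖ = 5.0101, so e_3 = (0.1191, -0.3369, 0.4948, -0.7921).
Qᵀb = (-3.0000, 1.4373, 1.9802).
Back-substitute: x_3 = 1.9802/5.0101 = 0.3952.
x_2 = (1.4373 − 1.0288·0.3952)/5.2877 = 0.1949.
x_1 = (-3.0000 − 0.2000·0.1949 − 2.8000·0.3952)/5.0000 = -0.8291.

x = (-0.8291, 0.1949, 0.3952)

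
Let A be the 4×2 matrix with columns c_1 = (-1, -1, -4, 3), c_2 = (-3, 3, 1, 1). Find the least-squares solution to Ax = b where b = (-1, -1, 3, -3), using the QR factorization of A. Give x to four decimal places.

e_1 = c_1/‖c_1‖ = (-1, -1, -4, 3)/5.1962 = (-0.1925, -0.1925, -0.7698, 0.5774).
r_{12} = e_1·c_2 = -0.1925.
u_2 = c_2 + 0.1925·e_1 = (-3.0370, 2.9630, 0.8519, 1.1111).
‖u_2‖ = 4.4680, so e_2 = (-0.6797, 0.6632, 0.1907, 0.2487).
Qᵀb = (-3.6566, -0.1575).
Back-substitute: x_2 = -0.1575/4.4680 = -0.0353.
x_1 = (-3.6566 + 0.1925·(-0.0353))/5.1962 = -0.7050.

x = (-0.7050, -0.0353)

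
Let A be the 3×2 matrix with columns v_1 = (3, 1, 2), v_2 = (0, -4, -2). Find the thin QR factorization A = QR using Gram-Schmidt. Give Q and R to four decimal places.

v_1 = (3, 1, 2); ‖v_1‖ = 3.7417, so q_1 = (0.8018, 0.2673, 0.5345).
q_1·v_2 = 0.8018·0 + 0.2673·(-4) + 0.5345·(-2) = -2.1381.
u_2 = v_2 + 2.1381·q_1 = (1.7143, -3.4286, -0.8571).
‖u_2‖ = 3.9279, so q_2 = (0.4364, -0.8729, -0.2182).

Q = [[0.8018, 0.4364], [0.2673, -0.8729], [0.5345, -0.2182]], R = [[3.7417, -2.1381], [0.0000, 3.9279]]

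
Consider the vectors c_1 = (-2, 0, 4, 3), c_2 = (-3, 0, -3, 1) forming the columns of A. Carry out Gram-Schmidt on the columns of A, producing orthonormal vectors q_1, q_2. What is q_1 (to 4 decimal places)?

q_1 = c_1/‖c_1‖ = (-2, 0, 4, 3)/5.3852 = (-0.3714, 0.0000, 0.7428, 0.5571).

q_1 = (-0.3714, 0.0000, 0.7428, 0.5571)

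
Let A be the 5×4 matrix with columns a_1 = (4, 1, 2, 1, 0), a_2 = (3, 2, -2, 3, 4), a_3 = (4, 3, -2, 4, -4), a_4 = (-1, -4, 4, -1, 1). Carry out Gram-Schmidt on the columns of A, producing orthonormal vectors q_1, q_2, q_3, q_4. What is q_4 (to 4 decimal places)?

q_4 = (-0.0782, -0.7079, 0.1699, 0.6810, -0.0131)

a_1 = (4, 1, 2, 1, 0); ‖a_1‖ = 4.6904, so q_1 = (0.8528, 0.2132, 0.4264, 0.2132, 0.0000).
q_1·a_2 = 0.8528·3 + 0.2132·2 + 0.4264·(-2) + 0.2132·3 + 0.0000·4 = 2.7716.
u_2 = a_2 − 2.7716·q_1 = (0.6364, 1.4091, -3.1818, 2.4091, 4.0000).
‖u_2‖ = 5.8582, so q_2 = (0.1086, 0.2405, -0.5431, 0.4112, 0.6828).
q_1·a_3 = 0.8528·4 + 0.2132·3 + 0.4264·(-2) + 0.2132·4 + 0.0000·(-4) = 4.0508; q_2·a_3 = 0.1086·4 + 0.2405·3 + (-0.5431)·(-2) + 0.4112·4 + 0.6828·(-4) = 1.1561.
u_3 = a_3 − 4.0508·q_1 − 1.1561·q_2 = (0.4199, 1.8583, -3.0993, 2.6609, -4.7894).
‖u_3‖ = 6.5768, so q_3 = (0.0638, 0.2826, -0.4713, 0.4046, -0.7282).
q_1·a_4 = 0.8528·(-1) + 0.2132·(-4) + 0.4264·4 + 0.2132·(-1) + 0.0000·1 = -0.2132; q_2·a_4 = 0.1086·(-1) + 0.2405·(-4) + (-0.5431)·4 + 0.4112·(-1) + 0.6828·1 = -2.9718; q_3·a_4 = 0.0638·(-1) + 0.2826·(-4) + (-0.4713)·4 + 0.4046·(-1) + (-0.7282)·1 = -4.2119.
u_4 = a_4 + 0.2132·q_1 + 2.9718·q_2 + 4.2119·q_3 = (-0.2265, -2.0497, 0.4920, 1.9716, -0.0381).
‖u_4‖ = 2.8954, so q_4 = (-0.0782, -0.7079, 0.1699, 0.6810, -0.0131).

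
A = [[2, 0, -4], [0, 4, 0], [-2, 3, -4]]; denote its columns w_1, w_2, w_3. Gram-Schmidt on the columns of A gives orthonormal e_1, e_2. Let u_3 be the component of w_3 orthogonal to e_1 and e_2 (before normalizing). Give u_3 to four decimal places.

w_1 = (2, 0, -2); ‖w_1‖ = 2.8284, so e_1 = (0.7071, 0.0000, -0.7071).
e_1·w_2 = 0.7071·0 + 0.0000·4 + (-0.7071)·3 = -2.1213.
u_2 = w_2 + 2.1213·e_1 = (1.5000, 4.0000, 1.5000).
‖u_2‖ = 4.5277, so e_2 = (0.3313, 0.8835, 0.3313).
e_1·w_3 = 0.7071·(-4) + 0.0000·0 + (-0.7071)·(-4) = 0.0000; e_2·w_3 = 0.3313·(-4) + 0.8835·0 + 0.3313·(-4) = -2.6504.
u_3 = w_3 + 0.0000·e_1 + 2.6504·e_2 = (-3.1220, 2.3415, -3.1220).

u_3 = (-3.1220, 2.3415, -3.1220)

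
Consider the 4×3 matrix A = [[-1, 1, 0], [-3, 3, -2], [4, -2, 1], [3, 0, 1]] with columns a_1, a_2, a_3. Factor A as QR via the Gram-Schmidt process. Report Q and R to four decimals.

Q = [[-0.1690, 0.2230, 0.5632], [-0.5071, 0.6691, -0.5364], [0.6761, 0.0262, -0.5230], [0.5071, 0.7084, 0.3487]], R = [[5.9161, -3.0426, 2.1974], [0.0000, 2.1778, -0.6035], [0.0000, 0.0000, 0.8985]]

q_1 = a_1/‖a_1‖ = (-1, -3, 4, 3)/5.9161 = (-0.1690, -0.5071, 0.6761, 0.5071).
r_{12} = q_1·a_2 = -3.0426.
u_2 = a_2 + 3.0426·q_1 = (0.4857, 1.4571, 0.0571, 1.5429).
‖u_2‖ = 2.1778, so q_2 = (0.2230, 0.6691, 0.0262, 0.7084).
r_{13} = q_1·a_3 = 2.1974; r_{23} = q_2·a_3 = -0.6035.
u_3 = a_3 − 2.1974·q_1 + 0.6035·q_2 = (0.5060, -0.4819, -0.4699, 0.3133).
‖u_3‖ = 0.8985, so q_3 = (0.5632, -0.5364, -0.5230, 0.3487).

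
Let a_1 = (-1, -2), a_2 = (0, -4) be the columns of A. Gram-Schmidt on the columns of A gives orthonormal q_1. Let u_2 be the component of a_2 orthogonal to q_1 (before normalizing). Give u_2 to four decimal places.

a_1 = (-1, -2); ‖a_1‖ = 2.2361, so q_1 = (-0.4472, -0.8944).
q_1·a_2 = (-0.4472)·0 + (-0.8944)·(-4) = 3.5777.
u_2 = a_2 − 3.5777·q_1 = (1.6000, -0.8000).

u_2 = (1.6000, -0.8000)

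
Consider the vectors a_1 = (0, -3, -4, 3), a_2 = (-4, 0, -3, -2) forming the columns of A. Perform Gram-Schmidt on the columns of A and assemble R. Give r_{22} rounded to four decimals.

a_1 = (0, -3, -4, 3); ‖a_1‖ = 5.8310, so q_1 = (0.0000, -0.5145, -0.6860, 0.5145).
q_1·a_2 = 0.0000·(-4) + (-0.5145)·0 + (-0.6860)·(-3) + 0.5145·(-2) = 1.0290.
u_2 = a_2 − 1.0290·q_1 = (-4.0000, 0.5294, -2.2941, -2.5294).
r_{22} = ‖u_2‖ = 5.2859.

r_{22} = 5.2859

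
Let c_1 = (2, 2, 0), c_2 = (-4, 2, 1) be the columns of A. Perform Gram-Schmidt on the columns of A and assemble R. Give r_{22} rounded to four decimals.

r_{22} = 4.3589

c_1 = (2, 2, 0); ‖c_1‖ = 2.8284, so q_1 = (0.7071, 0.7071, 0.0000).
q_1·c_2 = 0.7071·(-4) + 0.7071·2 + 0.0000·1 = -1.4142.
u_2 = c_2 + 1.4142·q_1 = (-3.0000, 3.0000, 1.0000).
r_{22} = ‖u_2‖ = 4.3589.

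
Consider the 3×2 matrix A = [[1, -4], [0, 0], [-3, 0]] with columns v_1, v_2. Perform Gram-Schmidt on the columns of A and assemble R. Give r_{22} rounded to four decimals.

v_1 = (1, 0, -3); ‖v_1‖ = 3.1623, so e_1 = (0.3162, 0.0000, -0.9487).
e_1·v_2 = 0.3162·(-4) + 0.0000·0 + (-0.9487)·0 = -1.2649.
u_2 = v_2 + 1.2649·e_1 = (-3.6000, 0.0000, -1.2000).
r_{22} = ‖u_2‖ = 3.7947.

r_{22} = 3.7947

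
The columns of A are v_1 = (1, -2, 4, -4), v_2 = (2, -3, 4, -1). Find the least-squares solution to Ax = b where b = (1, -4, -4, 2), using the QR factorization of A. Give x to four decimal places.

q_1 = v_1/‖v_1‖ = (1, -2, 4, -4)/6.0828 = (0.1644, -0.3288, 0.6576, -0.6576).
r_{12} = q_1·v_2 = 4.6032.
u_2 = v_2 − 4.6032·q_1 = (1.2432, -1.4865, 0.9730, 2.0270).
‖u_2‖ = 2.9683, so q_2 = (0.4188, -0.5008, 0.3278, 0.6829).
Qᵀb = (-2.4660, 2.4766).
Back-substitute: x_2 = 2.4766/2.9683 = 0.8344.
x_1 = (-2.4660 − 4.6032·0.8344)/6.0828 = -1.0368.

x = (-1.0368, 0.8344)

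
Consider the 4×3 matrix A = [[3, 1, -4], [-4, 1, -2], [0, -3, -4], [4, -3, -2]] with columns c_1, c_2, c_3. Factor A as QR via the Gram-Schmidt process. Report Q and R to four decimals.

Q = [[0.4685, 0.4897, -0.7270], [-0.6247, -0.0673, -0.5339], [0.0000, -0.7529, -0.4317], [0.6247, -0.4346, 0.0114]], R = [[6.4031, -2.0303, -1.8741], [0.0000, 3.9847, 2.0566], [0.0000, 0.0000, 5.6796]]

c_1 = (3, -4, 0, 4); ‖c_1‖ = 6.4031, so q_1 = (0.4685, -0.6247, 0.0000, 0.6247).
q_1·c_2 = 0.4685·1 + (-0.6247)·1 + 0.0000·(-3) + 0.6247·(-3) = -2.0303.
u_2 = c_2 + 2.0303·q_1 = (1.9512, -0.2683, -3.0000, -1.7317).
‖u_2‖ = 3.9847, so q_2 = (0.4897, -0.0673, -0.7529, -0.4346).
q_1·c_3 = 0.4685·(-4) + (-0.6247)·(-2) + 0.0000·(-4) + 0.6247·(-2) = -1.8741; q_2·c_3 = 0.4897·(-4) + (-0.0673)·(-2) + (-0.7529)·(-4) + (-0.4346)·(-2) = 2.0566.
u_3 = c_3 + 1.8741·q_1 − 2.0566·q_2 = (-4.1290, -3.0323, -2.4516, 0.0645).
‖u_3‖ = 5.6796, so q_3 = (-0.7270, -0.5339, -0.4317, 0.0114).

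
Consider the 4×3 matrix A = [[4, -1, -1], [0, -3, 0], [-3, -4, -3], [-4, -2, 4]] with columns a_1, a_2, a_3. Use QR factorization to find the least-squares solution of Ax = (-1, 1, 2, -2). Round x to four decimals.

a_1 = (4, 0, -3, -4); ‖a_1‖ = 6.4031, so e_1 = (0.6247, 0.0000, -0.4685, -0.6247).
e_1·a_2 = 0.6247·(-1) + 0.0000·(-3) + (-0.4685)·(-4) + (-0.6247)·(-2) = 2.4988.
u_2 = a_2 − 2.4988·e_1 = (-2.5610, -3.0000, -2.8293, -0.4390).
‖u_2‖ = 4.8740, so e_2 = (-0.5254, -0.6155, -0.5805, -0.0901).
e_1·a_3 = 0.6247·(-1) + 0.0000·0 + (-0.4685)·(-3) + (-0.6247)·4 = -1.7179; e_2·a_3 = (-0.5254)·(-1) + (-0.6155)·0 + (-0.5805)·(-3) + (-0.0901)·4 = 1.9066.
u_3 = a_3 + 1.7179·e_1 − 1.9066·e_2 = (1.0749, 1.1735, -2.6982, 3.0986).
‖u_3‖ = 4.4061, so e_3 = (0.2440, 0.2663, -0.6124, 0.7032).
Qᵀb = (-0.3123, -1.0709, -2.6089).
Back-substitute: x_3 = -2.6089/4.4061 = -0.5921.
x_2 = (-1.0709 − 1.9066·(-0.5921))/4.8740 = 0.0119.
x_1 = (-0.3123 − 2.4988·0.0119 + 1.7179·(-0.5921))/6.4031 = -0.2123.

x = (-0.2123, 0.0119, -0.5921)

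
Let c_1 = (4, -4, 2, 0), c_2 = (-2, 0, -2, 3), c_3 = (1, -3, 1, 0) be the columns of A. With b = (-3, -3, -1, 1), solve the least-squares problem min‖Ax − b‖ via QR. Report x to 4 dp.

e_1 = c_1/‖c_1‖ = (4, -4, 2, 0)/6.0000 = (0.6667, -0.6667, 0.3333, 0.0000).
r_{12} = e_1·c_2 = -2.0000.
u_2 = c_2 + 2.0000·e_1 = (-0.6667, -1.3333, -1.3333, 3.0000).
‖u_2‖ = 3.6056, so e_2 = (-0.1849, -0.3698, -0.3698, 0.8321).
r_{13} = e_1·c_3 = 3.0000; r_{23} = e_2·c_3 = 0.5547.
u_3 = c_3 − 3.0000·e_1 − 0.5547·e_2 = (-0.8974, -0.7949, 0.2051, -0.4615).
‖u_3‖ = 1.3009, so e_3 = (-0.6899, -0.6110, 0.1577, -0.3548).
Qᵀb = (-0.3333, 2.8660, 3.3902).
Back-substitute: x_3 = 3.3902/1.3009 = 2.6061.
x_2 = (2.8660 − 0.5547·2.6061)/3.6056 = 0.3939.
x_1 = (-0.3333 + 2.0000·0.3939 − 3.0000·2.6061)/6.0000 = -1.2273.

x = (-1.2273, 0.3939, 2.6061)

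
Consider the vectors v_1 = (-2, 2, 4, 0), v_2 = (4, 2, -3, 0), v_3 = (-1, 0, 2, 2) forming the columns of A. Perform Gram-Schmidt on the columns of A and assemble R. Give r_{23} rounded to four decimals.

v_1 = (-2, 2, 4, 0); ‖v_1‖ = 4.8990, so q_1 = (-0.4082, 0.4082, 0.8165, 0.0000).
q_1·v_2 = (-0.4082)·4 + 0.4082·2 + 0.8165·(-3) + 0.0000·0 = -3.2660.
u_2 = v_2 + 3.2660·q_1 = (2.6667, 3.3333, -0.3333, 0.0000).
‖u_2‖ = 4.2817, so q_2 = (0.6228, 0.7785, -0.0778, 0.0000).
r_{23} = q_2·v_3 = -0.7785.

r_{23} = -0.7785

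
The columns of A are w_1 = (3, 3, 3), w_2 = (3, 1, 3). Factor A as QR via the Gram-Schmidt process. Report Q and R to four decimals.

Q = [[0.5774, 0.4082], [0.5774, -0.8165], [0.5774, 0.4082]], R = [[5.1962, 4.0415], [0.0000, 1.6330]]

w_1 = (3, 3, 3); ‖w_1‖ = 5.1962, so q_1 = (0.5774, 0.5774, 0.5774).
q_1·w_2 = 0.5774·3 + 0.5774·1 + 0.5774·3 = 4.0415.
u_2 = w_2 − 4.0415·q_1 = (0.6667, -1.3333, 0.6667).
‖u_2‖ = 1.6330, so q_2 = (0.4082, -0.8165, 0.4082).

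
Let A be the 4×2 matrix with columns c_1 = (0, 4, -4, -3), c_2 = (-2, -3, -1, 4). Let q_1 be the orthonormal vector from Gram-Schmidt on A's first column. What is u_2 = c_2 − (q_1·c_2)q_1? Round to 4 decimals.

c_1 = (0, 4, -4, -3); ‖c_1‖ = 6.4031, so q_1 = (0.0000, 0.6247, -0.6247, -0.4685).
q_1·c_2 = 0.0000·(-2) + 0.6247·(-3) + (-0.6247)·(-1) + (-0.4685)·4 = -3.1235.
u_2 = c_2 + 3.1235·q_1 = (-2.0000, -1.0488, -2.9512, 2.5366).

u_2 = (-2.0000, -1.0488, -2.9512, 2.5366)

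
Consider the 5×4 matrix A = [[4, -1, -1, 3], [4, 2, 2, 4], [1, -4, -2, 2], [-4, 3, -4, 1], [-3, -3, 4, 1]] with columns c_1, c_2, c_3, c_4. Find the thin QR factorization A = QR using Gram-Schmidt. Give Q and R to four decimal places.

e_1 = c_1/‖c_1‖ = (4, 4, 1, -4, -3)/7.6158 = (0.5252, 0.5252, 0.1313, -0.5252, -0.3939).
r_{12} = e_1·c_2 = -0.3939.
u_2 = c_2 + 0.3939·e_1 = (-0.7931, 2.2069, -3.9483, 2.7931, -3.1552).
‖u_2‖ = 6.2326, so e_2 = (-0.1273, 0.3541, -0.6335, 0.4481, -0.5062).
r_{13} = e_1·c_3 = 0.7878; r_{23} = e_2·c_3 = -1.7151.
u_3 = c_3 − 0.7878·e_1 + 1.7151·e_2 = (-1.6320, 2.1935, -3.1900, -2.8176, 3.4421).
‖u_3‖ = 6.1186, so e_3 = (-0.2667, 0.3585, -0.5214, -0.4605, 0.5626).
r_{14} = e_1·c_4 = 3.0200; r_{24} = e_2·c_4 = -0.2905; r_{34} = e_3·c_4 = -0.3068.
u_4 = c_4 − 3.0200·e_1 + 0.2905·e_2 + 0.3068·e_3 = (1.2950, 2.6266, 1.2595, 2.5751, 2.2152).
‖u_4‖ = 4.6584, so e_4 = (0.2780, 0.5639, 0.2704, 0.5528, 0.4755).

Q = [[0.5252, -0.1273, -0.2667, 0.2780], [0.5252, 0.3541, 0.3585, 0.5639], [0.1313, -0.6335, -0.5214, 0.2704], [-0.5252, 0.4481, -0.4605, 0.5528], [-0.3939, -0.5062, 0.5626, 0.4755]], R = [[7.6158, -0.3939, 0.7878, 3.0200], [0.0000, 6.2326, -1.7151, -0.2905], [0.0000, 0.0000, 6.1186, -0.3068], [0.0000, 0.0000, 0.0000, 4.6584]]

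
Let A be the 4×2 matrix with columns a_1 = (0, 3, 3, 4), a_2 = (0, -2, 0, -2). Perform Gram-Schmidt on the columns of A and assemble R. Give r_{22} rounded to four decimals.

r_{22} = 1.4951

a_1 = (0, 3, 3, 4); ‖a_1‖ = 5.8310, so q_1 = (0.0000, 0.5145, 0.5145, 0.6860).
q_1·a_2 = 0.0000·0 + 0.5145·(-2) + 0.5145·0 + 0.6860·(-2) = -2.4010.
u_2 = a_2 + 2.4010·q_1 = (0.0000, -0.7647, 1.2353, -0.3529).
r_{22} = ‖u_2‖ = 1.4951.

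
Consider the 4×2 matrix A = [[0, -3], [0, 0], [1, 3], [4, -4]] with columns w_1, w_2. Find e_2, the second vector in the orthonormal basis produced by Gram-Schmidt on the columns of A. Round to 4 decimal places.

w_1 = (0, 0, 1, 4); ‖w_1‖ = 4.1231, so e_1 = (0.0000, 0.0000, 0.2425, 0.9701).
e_1·w_2 = 0.0000·(-3) + 0.0000·0 + 0.2425·3 + 0.9701·(-4) = -3.1530.
u_2 = w_2 + 3.1530·e_1 = (-3.0000, 0.0000, 3.7647, -0.9412).
‖u_2‖ = 4.9050, so e_2 = (-0.6116, 0.0000, 0.7675, -0.1919).

e_2 = (-0.6116, 0.0000, 0.7675, -0.1919)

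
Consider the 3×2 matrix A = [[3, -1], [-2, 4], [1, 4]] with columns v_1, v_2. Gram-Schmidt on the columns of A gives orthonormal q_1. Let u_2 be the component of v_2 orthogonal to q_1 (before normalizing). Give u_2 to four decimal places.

v_1 = (3, -2, 1); ‖v_1‖ = 3.7417, so q_1 = (0.8018, -0.5345, 0.2673).
q_1·v_2 = 0.8018·(-1) + (-0.5345)·4 + 0.2673·4 = -1.8708.
u_2 = v_2 + 1.8708·q_1 = (0.5000, 3.0000, 4.5000).

u_2 = (0.5000, 3.0000, 4.5000)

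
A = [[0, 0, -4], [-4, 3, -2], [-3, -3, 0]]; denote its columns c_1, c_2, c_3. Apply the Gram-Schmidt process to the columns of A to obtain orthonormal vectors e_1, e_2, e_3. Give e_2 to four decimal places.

e_2 = (0.0000, 0.6000, -0.8000)

e_1 = c_1/‖c_1‖ = (0, -4, -3)/5.0000 = (0.0000, -0.8000, -0.6000).
r_{12} = e_1·c_2 = -0.6000.
u_2 = c_2 + 0.6000·e_1 = (0.0000, 2.5200, -3.3600).
‖u_2‖ = 4.2000, so e_2 = (0.0000, 0.6000, -0.8000).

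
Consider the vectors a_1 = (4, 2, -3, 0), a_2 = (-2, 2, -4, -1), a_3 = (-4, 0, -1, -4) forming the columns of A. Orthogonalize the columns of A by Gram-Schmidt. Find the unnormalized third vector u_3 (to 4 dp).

a_1 = (4, 2, -3, 0); ‖a_1‖ = 5.3852, so q_1 = (0.7428, 0.3714, -0.5571, 0.0000).
q_1·a_2 = 0.7428·(-2) + 0.3714·2 + (-0.5571)·(-4) + 0.0000·(-1) = 1.4856.
u_2 = a_2 − 1.4856·q_1 = (-3.1034, 1.4483, -3.1724, -1.0000).
‖u_2‖ = 4.7742, so q_2 = (-0.6500, 0.3034, -0.6645, -0.2095).
q_1·a_3 = 0.7428·(-4) + 0.3714·0 + (-0.5571)·(-1) + 0.0000·(-4) = -2.4140; q_2·a_3 = (-0.6500)·(-4) + 0.3034·0 + (-0.6645)·(-1) + (-0.2095)·(-4) = 4.1025.
u_3 = a_3 + 2.4140·q_1 − 4.1025·q_2 = (0.4599, -0.3480, 0.3812, -3.1407).

u_3 = (0.4599, -0.3480, 0.3812, -3.1407)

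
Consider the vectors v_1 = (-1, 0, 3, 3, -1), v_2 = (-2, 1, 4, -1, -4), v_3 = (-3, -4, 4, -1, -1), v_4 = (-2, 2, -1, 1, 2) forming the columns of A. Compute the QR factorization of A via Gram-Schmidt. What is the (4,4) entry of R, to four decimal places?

r_{44} = 3.3278

v_1 = (-1, 0, 3, 3, -1); ‖v_1‖ = 4.4721, so q_1 = (-0.2236, 0.0000, 0.6708, 0.6708, -0.2236).
q_1·v_2 = (-0.2236)·(-2) + 0.0000·1 + 0.6708·4 + 0.6708·(-1) + (-0.2236)·(-4) = 3.3541.
u_2 = v_2 − 3.3541·q_1 = (-1.2500, 1.0000, 1.7500, -3.2500, -3.2500).
‖u_2‖ = 5.1720, so q_2 = (-0.2417, 0.1933, 0.3384, -0.6284, -0.6284).
q_1·v_3 = (-0.2236)·(-3) + 0.0000·(-4) + 0.6708·4 + 0.6708·(-1) + (-0.2236)·(-1) = 2.9069; q_2·v_3 = (-0.2417)·(-3) + 0.1933·(-4) + 0.3384·4 + (-0.6284)·(-1) + (-0.6284)·(-1) = 2.5619.
u_3 = v_3 − 2.9069·q_1 − 2.5619·q_2 = (-1.7308, -4.4953, 1.1832, -1.3402, 1.2598).
‖u_3‖ = 5.2903, so q_3 = (-0.3272, -0.8497, 0.2237, -0.2533, 0.2381).
q_1·v_4 = (-0.2236)·(-2) + 0.0000·2 + 0.6708·(-1) + 0.6708·1 + (-0.2236)·2 = 0.0000; q_2·v_4 = (-0.2417)·(-2) + 0.1933·2 + 0.3384·(-1) + (-0.6284)·1 + (-0.6284)·2 = -1.3534; q_3·v_4 = (-0.3272)·(-2) + (-0.8497)·2 + 0.2237·(-1) + (-0.2533)·1 + 0.2381·2 = -1.0458.
u_4 = v_4 + 0.0000·q_1 + 1.3534·q_2 + 1.0458·q_3 = (-2.6693, 1.3730, -0.3082, -0.1154, 1.3986).
r_{44} = ‖u_4‖ = 3.3278.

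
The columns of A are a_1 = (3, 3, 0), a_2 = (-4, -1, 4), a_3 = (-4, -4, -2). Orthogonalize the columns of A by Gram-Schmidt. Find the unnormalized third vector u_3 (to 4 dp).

u_3 = (-0.5854, 0.5854, -0.4390)

a_1 = (3, 3, 0); ‖a_1‖ = 4.2426, so e_1 = (0.7071, 0.7071, 0.0000).
e_1·a_2 = 0.7071·(-4) + 0.7071·(-1) + 0.0000·4 = -3.5355.
u_2 = a_2 + 3.5355·e_1 = (-1.5000, 1.5000, 4.0000).
‖u_2‖ = 4.5277, so e_2 = (-0.3313, 0.3313, 0.8835).
e_1·a_3 = 0.7071·(-4) + 0.7071·(-4) + 0.0000·(-2) = -5.6569; e_2·a_3 = (-0.3313)·(-4) + 0.3313·(-4) + 0.8835·(-2) = -1.7669.
u_3 = a_3 + 5.6569·e_1 + 1.7669·e_2 = (-0.5854, 0.5854, -0.4390).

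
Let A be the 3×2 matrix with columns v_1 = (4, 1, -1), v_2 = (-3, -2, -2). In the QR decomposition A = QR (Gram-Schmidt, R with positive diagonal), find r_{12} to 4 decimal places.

v_1 = (4, 1, -1); ‖v_1‖ = 4.2426, so q_1 = (0.9428, 0.2357, -0.2357).
r_{12} = q_1·v_2 = -2.8284.

r_{12} = -2.8284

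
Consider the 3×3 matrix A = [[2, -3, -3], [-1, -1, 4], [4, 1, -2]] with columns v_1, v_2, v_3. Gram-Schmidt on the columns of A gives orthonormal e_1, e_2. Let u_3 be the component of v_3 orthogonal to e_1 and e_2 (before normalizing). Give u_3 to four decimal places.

v_1 = (2, -1, 4); ‖v_1‖ = 4.5826, so e_1 = (0.4364, -0.2182, 0.8729).
e_1·v_2 = 0.4364·(-3) + (-0.2182)·(-1) + 0.8729·1 = -0.2182.
u_2 = v_2 + 0.2182·e_1 = (-2.9048, -1.0476, 1.1905).
‖u_2‖ = 3.3094, so e_2 = (-0.8777, -0.3166, 0.3597).
e_1·v_3 = 0.4364·(-3) + (-0.2182)·4 + 0.8729·(-2) = -3.9279; e_2·v_3 = (-0.8777)·(-3) + (-0.3166)·4 + 0.3597·(-2) = 0.6475.
u_3 = v_3 + 3.9279·e_1 − 0.6475·e_2 = (-0.7174, 3.3478, 1.1957).

u_3 = (-0.7174, 3.3478, 1.1957)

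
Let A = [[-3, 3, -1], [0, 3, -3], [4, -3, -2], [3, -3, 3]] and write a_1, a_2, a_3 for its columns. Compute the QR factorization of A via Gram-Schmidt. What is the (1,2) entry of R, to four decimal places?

r_{12} = -5.1450

q_1 = a_1/‖a_1‖ = (-3, 0, 4, 3)/5.8310 = (-0.5145, 0.0000, 0.6860, 0.5145).
r_{12} = q_1·a_2 = -5.1450.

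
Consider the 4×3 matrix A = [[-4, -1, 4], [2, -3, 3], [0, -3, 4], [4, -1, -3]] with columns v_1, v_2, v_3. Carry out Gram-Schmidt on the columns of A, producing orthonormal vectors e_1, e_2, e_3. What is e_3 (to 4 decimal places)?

v_1 = (-4, 2, 0, 4); ‖v_1‖ = 6.0000, so e_1 = (-0.6667, 0.3333, 0.0000, 0.6667).
e_1·v_2 = (-0.6667)·(-1) + 0.3333·(-3) + 0.0000·(-3) + 0.6667·(-1) = -1.0000.
u_2 = v_2 + 1.0000·e_1 = (-1.6667, -2.6667, -3.0000, -0.3333).
‖u_2‖ = 4.3589, so e_2 = (-0.3824, -0.6118, -0.6882, -0.0765).
e_1·v_3 = (-0.6667)·4 + 0.3333·3 + 0.0000·4 + 0.6667·(-3) = -3.6667; e_2·v_3 = (-0.3824)·4 + (-0.6118)·3 + (-0.6882)·4 + (-0.0765)·(-3) = -5.8883.
u_3 = v_3 + 3.6667·e_1 + 5.8883·e_2 = (-0.6959, 0.6199, -0.0526, -1.0058).
‖u_3‖ = 1.3722, so e_3 = (-0.5071, 0.4517, -0.0384, -0.7330).

e_3 = (-0.5071, 0.4517, -0.0384, -0.7330)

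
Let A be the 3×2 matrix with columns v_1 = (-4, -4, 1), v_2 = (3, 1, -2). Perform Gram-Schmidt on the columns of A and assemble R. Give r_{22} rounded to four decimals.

v_1 = (-4, -4, 1); ‖v_1‖ = 5.7446, so e_1 = (-0.6963, -0.6963, 0.1741).
e_1·v_2 = (-0.6963)·3 + (-0.6963)·1 + 0.1741·(-2) = -3.1334.
u_2 = v_2 + 3.1334·e_1 = (0.8182, -1.1818, -1.4545).
r_{22} = ‖u_2‖ = 2.0449.

r_{22} = 2.0449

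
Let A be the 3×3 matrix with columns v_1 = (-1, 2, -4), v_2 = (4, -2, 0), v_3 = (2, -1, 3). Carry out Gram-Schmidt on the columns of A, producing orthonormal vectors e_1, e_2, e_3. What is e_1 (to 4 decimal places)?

v_1 = (-1, 2, -4); ‖v_1‖ = 4.5826, so e_1 = (-0.2182, 0.4364, -0.8729).

e_1 = (-0.2182, 0.4364, -0.8729)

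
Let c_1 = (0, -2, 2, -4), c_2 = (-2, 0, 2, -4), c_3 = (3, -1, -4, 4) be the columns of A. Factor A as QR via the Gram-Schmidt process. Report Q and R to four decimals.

Q = [[0.0000, -0.7385, -0.1005], [-0.4082, 0.6155, -0.1005], [0.4082, 0.1231, -0.9045], [-0.8165, -0.2462, -0.4020]], R = [[4.8990, 4.0825, -4.4907], [0.0000, 2.7080, -4.3082], [0.0000, 0.0000, 1.8091]]

c_1 = (0, -2, 2, -4); ‖c_1‖ = 4.8990, so e_1 = (0.0000, -0.4082, 0.4082, -0.8165).
e_1·c_2 = 0.0000·(-2) + (-0.4082)·0 + 0.4082·2 + (-0.8165)·(-4) = 4.0825.
u_2 = c_2 − 4.0825·e_1 = (-2.0000, 1.6667, 0.3333, -0.6667).
‖u_2‖ = 2.7080, so e_2 = (-0.7385, 0.6155, 0.1231, -0.2462).
e_1·c_3 = 0.0000·3 + (-0.4082)·(-1) + 0.4082·(-4) + (-0.8165)·4 = -4.4907; e_2·c_3 = (-0.7385)·3 + 0.6155·(-1) + 0.1231·(-4) + (-0.2462)·4 = -4.3082.
u_3 = c_3 + 4.4907·e_1 + 4.3082·e_2 = (-0.1818, -0.1818, -1.6364, -0.7273).
‖u_3‖ = 1.8091, so e_3 = (-0.1005, -0.1005, -0.9045, -0.4020).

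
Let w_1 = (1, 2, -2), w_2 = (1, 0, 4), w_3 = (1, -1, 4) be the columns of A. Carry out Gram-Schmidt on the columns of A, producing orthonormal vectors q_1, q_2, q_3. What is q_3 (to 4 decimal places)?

w_1 = (1, 2, -2); ‖w_1‖ = 3.0000, so q_1 = (0.3333, 0.6667, -0.6667).
q_1·w_2 = 0.3333·1 + 0.6667·0 + (-0.6667)·4 = -2.3333.
u_2 = w_2 + 2.3333·q_1 = (1.7778, 1.5556, 2.4444).
‖u_2‖ = 3.3993, so q_2 = (0.5230, 0.4576, 0.7191).
q_1·w_3 = 0.3333·1 + 0.6667·(-1) + (-0.6667)·4 = -3.0000; q_2·w_3 = 0.5230·1 + 0.4576·(-1) + 0.7191·4 = 2.9417.
u_3 = w_3 + 3.0000·q_1 − 2.9417·q_2 = (0.4615, -0.3462, -0.1154).
‖u_3‖ = 0.5883, so q_3 = (0.7845, -0.5883, -0.1961).

q_3 = (0.7845, -0.5883, -0.1961)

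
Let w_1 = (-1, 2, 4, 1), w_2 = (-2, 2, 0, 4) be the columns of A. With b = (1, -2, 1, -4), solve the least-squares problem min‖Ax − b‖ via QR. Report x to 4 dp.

x = (0.2336, -1.0140)

e_1 = w_1/‖w_1‖ = (-1, 2, 4, 1)/4.6904 = (-0.2132, 0.4264, 0.8528, 0.2132).
r_{12} = e_1·w_2 = 2.1320.
u_2 = w_2 − 2.1320·e_1 = (-1.5455, 1.0909, -1.8182, 3.5455).
‖u_2‖ = 4.4107, so e_2 = (-0.3504, 0.2473, -0.4122, 0.8038).
Qᵀb = (-1.0660, -4.4726).
Back-substitute: x_2 = -4.4726/4.4107 = -1.0140.
x_1 = (-1.0660 − 2.1320·(-1.0140))/4.6904 = 0.2336.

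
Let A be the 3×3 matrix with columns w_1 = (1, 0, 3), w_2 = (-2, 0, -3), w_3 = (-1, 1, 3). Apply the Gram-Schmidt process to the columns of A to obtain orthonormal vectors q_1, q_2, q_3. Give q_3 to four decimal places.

q_3 = (0.0000, 1.0000, 0.0000)

q_1 = w_1/‖w_1‖ = (1, 0, 3)/3.1623 = (0.3162, 0.0000, 0.9487).
r_{12} = q_1·w_2 = -3.4785.
u_2 = w_2 + 3.4785·q_1 = (-0.9000, 0.0000, 0.3000).
‖u_2‖ = 0.9487, so q_2 = (-0.9487, 0.0000, 0.3162).
r_{13} = q_1·w_3 = 2.5298; r_{23} = q_2·w_3 = 1.8974.
u_3 = w_3 − 2.5298·q_1 − 1.8974·q_2 = (0.0000, 1.0000, 0.0000).
‖u_3‖ = 1.0000, so q_3 = (0.0000, 1.0000, 0.0000).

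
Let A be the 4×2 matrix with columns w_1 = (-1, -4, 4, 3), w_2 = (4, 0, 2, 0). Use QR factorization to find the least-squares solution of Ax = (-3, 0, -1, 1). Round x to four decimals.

x = (0.1165, -0.7233)

w_1 = (-1, -4, 4, 3); ‖w_1‖ = 6.4807, so q_1 = (-0.1543, -0.6172, 0.6172, 0.4629).
q_1·w_2 = (-0.1543)·4 + (-0.6172)·0 + 0.6172·2 + 0.4629·0 = 0.6172.
u_2 = w_2 − 0.6172·q_1 = (4.0952, 0.3810, 1.6190, -0.2857).
‖u_2‖ = 4.4293, so q_2 = (0.9246, 0.0860, 0.3655, -0.0645).
Qᵀb = (0.3086, -3.2037).
Back-substitute: x_2 = -3.2037/4.4293 = -0.7233.
x_1 = (0.3086 − 0.6172·(-0.7233))/6.4807 = 0.1165.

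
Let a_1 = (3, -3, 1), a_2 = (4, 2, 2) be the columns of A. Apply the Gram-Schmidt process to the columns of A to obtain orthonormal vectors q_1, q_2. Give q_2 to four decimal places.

q_2 = (0.6025, 0.7184, 0.3476)

a_1 = (3, -3, 1); ‖a_1‖ = 4.3589, so q_1 = (0.6882, -0.6882, 0.2294).
q_1·a_2 = 0.6882·4 + (-0.6882)·2 + 0.2294·2 = 1.8353.
u_2 = a_2 − 1.8353·q_1 = (2.7368, 3.2632, 1.5789).
‖u_2‖ = 4.5422, so q_2 = (0.6025, 0.7184, 0.3476).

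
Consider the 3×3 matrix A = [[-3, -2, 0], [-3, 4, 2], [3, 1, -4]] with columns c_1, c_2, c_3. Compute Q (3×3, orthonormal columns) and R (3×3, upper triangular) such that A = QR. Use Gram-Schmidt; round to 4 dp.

Q = [[-0.5774, -0.5133, -0.6350], [-0.5774, 0.8066, -0.1270], [0.5774, 0.2933, -0.7620]], R = [[5.1962, -0.5774, -3.4641], [0.0000, 4.5461, 0.4399], [0.0000, 0.0000, 2.7940]]

c_1 = (-3, -3, 3); ‖c_1‖ = 5.1962, so e_1 = (-0.5774, -0.5774, 0.5774).
e_1·c_2 = (-0.5774)·(-2) + (-0.5774)·4 + 0.5774·1 = -0.5774.
u_2 = c_2 + 0.5774·e_1 = (-2.3333, 3.6667, 1.3333).
‖u_2‖ = 4.5461, so e_2 = (-0.5133, 0.8066, 0.2933).
e_1·c_3 = (-0.5774)·0 + (-0.5774)·2 + 0.5774·(-4) = -3.4641; e_2·c_3 = (-0.5133)·0 + 0.8066·2 + 0.2933·(-4) = 0.4399.
u_3 = c_3 + 3.4641·e_1 − 0.4399·e_2 = (-1.7742, -0.3548, -2.1290).
‖u_3‖ = 2.7940, so e_3 = (-0.6350, -0.1270, -0.7620).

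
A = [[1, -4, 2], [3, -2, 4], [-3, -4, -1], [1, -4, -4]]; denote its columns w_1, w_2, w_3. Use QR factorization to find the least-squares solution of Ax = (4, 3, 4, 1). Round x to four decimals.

x = (-0.3337, -0.8617, 0.5347)

w_1 = (1, 3, -3, 1); ‖w_1‖ = 4.4721, so q_1 = (0.2236, 0.6708, -0.6708, 0.2236).
q_1·w_2 = 0.2236·(-4) + 0.6708·(-2) + (-0.6708)·(-4) + 0.2236·(-4) = -0.4472.
u_2 = w_2 + 0.4472·q_1 = (-3.9000, -1.7000, -4.3000, -3.9000).
‖u_2‖ = 7.1972, so q_2 = (-0.5419, -0.2362, -0.5975, -0.5419).
q_1·w_3 = 0.2236·2 + 0.6708·4 + (-0.6708)·(-1) + 0.2236·(-4) = 2.9069; q_2·w_3 = (-0.5419)·2 + (-0.2362)·4 + (-0.5975)·(-1) + (-0.5419)·(-4) = 0.7364.
u_3 = w_3 − 2.9069·q_1 − 0.7364·q_2 = (1.7490, 2.2239, 1.3900, -4.2510).
‖u_3‖ = 5.2922, so q_3 = (0.3305, 0.4202, 0.2626, -0.8032).
Qᵀb = (0.4472, -5.8078, 2.8300).
Back-substitute: x_3 = 2.8300/5.2922 = 0.5347.
x_2 = (-5.8078 − 0.7364·0.5347)/7.1972 = -0.8617.
x_1 = (0.4472 + 0.4472·(-0.8617) − 2.9069·0.5347)/4.4721 = -0.3337.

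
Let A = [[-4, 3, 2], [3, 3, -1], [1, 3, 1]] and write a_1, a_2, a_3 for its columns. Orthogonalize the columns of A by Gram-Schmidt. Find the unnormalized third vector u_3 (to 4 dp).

a_1 = (-4, 3, 1); ‖a_1‖ = 5.0990, so e_1 = (-0.7845, 0.5883, 0.1961).
e_1·a_2 = (-0.7845)·3 + 0.5883·3 + 0.1961·3 = 0.0000.
u_2 = a_2 + 0.0000·e_1 = (3.0000, 3.0000, 3.0000).
‖u_2‖ = 5.1962, so e_2 = (0.5774, 0.5774, 0.5774).
e_1·a_3 = (-0.7845)·2 + 0.5883·(-1) + 0.1961·1 = -1.9612; e_2·a_3 = 0.5774·2 + 0.5774·(-1) + 0.5774·1 = 1.1547.
u_3 = a_3 + 1.9612·e_1 − 1.1547·e_2 = (-0.2051, -0.5128, 0.7179).

u_3 = (-0.2051, -0.5128, 0.7179)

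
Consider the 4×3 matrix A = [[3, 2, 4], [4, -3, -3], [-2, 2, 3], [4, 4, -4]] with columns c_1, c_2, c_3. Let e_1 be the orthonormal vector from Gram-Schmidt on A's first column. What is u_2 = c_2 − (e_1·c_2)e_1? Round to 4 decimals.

u_2 = (1.6000, -3.5333, 2.2667, 3.4667)

e_1 = c_1/‖c_1‖ = (3, 4, -2, 4)/6.7082 = (0.4472, 0.5963, -0.2981, 0.5963).
r_{12} = e_1·c_2 = 0.8944.
u_2 = c_2 − 0.8944·e_1 = (1.6000, -3.5333, 2.2667, 3.4667).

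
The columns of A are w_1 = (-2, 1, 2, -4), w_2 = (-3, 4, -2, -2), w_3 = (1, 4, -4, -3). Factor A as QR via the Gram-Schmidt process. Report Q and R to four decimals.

w_1 = (-2, 1, 2, -4); ‖w_1‖ = 5.0000, so q_1 = (-0.4000, 0.2000, 0.4000, -0.8000).
q_1·w_2 = (-0.4000)·(-3) + 0.2000·4 + 0.4000·(-2) + (-0.8000)·(-2) = 2.8000.
u_2 = w_2 − 2.8000·q_1 = (-1.8800, 3.4400, -3.1200, 0.2400).
‖u_2‖ = 5.0160, so q_2 = (-0.3748, 0.6858, -0.6220, 0.0478).
q_1·w_3 = (-0.4000)·1 + 0.2000·4 + 0.4000·(-4) + (-0.8000)·(-3) = 1.2000; q_2·w_3 = (-0.3748)·1 + 0.6858·4 + (-0.6220)·(-4) + 0.0478·(-3) = 4.7129.
u_3 = w_3 − 1.2000·q_1 − 4.7129·q_2 = (3.2464, 0.5278, -1.5485, -2.2655).
‖u_3‖ = 4.2835, so q_3 = (0.7579, 0.1232, -0.3615, -0.5289).

Q = [[-0.4000, -0.3748, 0.7579], [0.2000, 0.6858, 0.1232], [0.4000, -0.6220, -0.3615], [-0.8000, 0.0478, -0.5289]], R = [[5.0000, 2.8000, 1.2000], [0.0000, 5.0160, 4.7129], [0.0000, 0.0000, 4.2835]]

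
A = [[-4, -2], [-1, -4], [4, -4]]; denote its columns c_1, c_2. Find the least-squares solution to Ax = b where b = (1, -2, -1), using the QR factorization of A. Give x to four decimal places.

c_1 = (-4, -1, 4); ‖c_1‖ = 5.7446, so e_1 = (-0.6963, -0.1741, 0.6963).
e_1·c_2 = (-0.6963)·(-2) + (-0.1741)·(-4) + 0.6963·(-4) = -0.6963.
u_2 = c_2 + 0.6963·e_1 = (-2.4848, -4.1212, -3.5152).
‖u_2‖ = 5.9595, so e_2 = (-0.4170, -0.6915, -0.5898).
Qᵀb = (-1.0445, 1.5560).
Back-substitute: x_2 = 1.5560/5.9595 = 0.2611.
x_1 = (-1.0445 + 0.6963·0.2611)/5.7446 = -0.1502.

x = (-0.1502, 0.2611)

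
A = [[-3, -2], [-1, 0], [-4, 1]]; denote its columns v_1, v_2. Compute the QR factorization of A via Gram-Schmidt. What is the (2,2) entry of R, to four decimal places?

r_{22} = 2.2014

q_1 = v_1/‖v_1‖ = (-3, -1, -4)/5.0990 = (-0.5883, -0.1961, -0.7845).
r_{12} = q_1·v_2 = 0.3922.
u_2 = v_2 − 0.3922·q_1 = (-1.7692, 0.0769, 1.3077).
r_{22} = ‖u_2‖ = 2.2014.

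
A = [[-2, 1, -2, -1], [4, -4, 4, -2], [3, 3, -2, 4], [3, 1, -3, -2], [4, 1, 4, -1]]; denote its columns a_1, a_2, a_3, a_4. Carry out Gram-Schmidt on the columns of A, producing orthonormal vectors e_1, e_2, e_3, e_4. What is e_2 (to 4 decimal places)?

a_1 = (-2, 4, 3, 3, 4); ‖a_1‖ = 7.3485, so e_1 = (-0.2722, 0.5443, 0.4082, 0.4082, 0.5443).
e_1·a_2 = (-0.2722)·1 + 0.5443·(-4) + 0.4082·3 + 0.4082·1 + 0.5443·1 = -0.2722.
u_2 = a_2 + 0.2722·e_1 = (0.9259, -3.8519, 3.1111, 1.1111, 1.1481).
‖u_2‖ = 5.2845, so e_2 = (0.1752, -0.7289, 0.5887, 0.2103, 0.2173).

e_2 = (0.1752, -0.7289, 0.5887, 0.2103, 0.2173)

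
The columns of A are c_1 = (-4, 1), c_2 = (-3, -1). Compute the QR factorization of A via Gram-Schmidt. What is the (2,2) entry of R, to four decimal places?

c_1 = (-4, 1); ‖c_1‖ = 4.1231, so q_1 = (-0.9701, 0.2425).
q_1·c_2 = (-0.9701)·(-3) + 0.2425·(-1) = 2.6679.
u_2 = c_2 − 2.6679·q_1 = (-0.4118, -1.6471).
r_{22} = ‖u_2‖ = 1.6977.

r_{22} = 1.6977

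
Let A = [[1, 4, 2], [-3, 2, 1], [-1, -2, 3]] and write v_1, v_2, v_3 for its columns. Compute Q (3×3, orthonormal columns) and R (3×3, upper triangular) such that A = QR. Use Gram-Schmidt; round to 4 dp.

v_1 = (1, -3, -1); ‖v_1‖ = 3.3166, so q_1 = (0.3015, -0.9045, -0.3015).
q_1·v_2 = 0.3015·4 + (-0.9045)·2 + (-0.3015)·(-2) = 0.0000.
u_2 = v_2 + 0.0000·q_1 = (4.0000, 2.0000, -2.0000).
‖u_2‖ = 4.8990, so q_2 = (0.8165, 0.4082, -0.4082).
q_1·v_3 = 0.3015·2 + (-0.9045)·1 + (-0.3015)·3 = -1.2060; q_2·v_3 = 0.8165·2 + 0.4082·1 + (-0.4082)·3 = 0.8165.
u_3 = v_3 + 1.2060·q_1 − 0.8165·q_2 = (1.6970, -0.4242, 2.9697).
‖u_3‖ = 3.4466, so q_3 = (0.4924, -0.1231, 0.8616).

Q = [[0.3015, 0.8165, 0.4924], [-0.9045, 0.4082, -0.1231], [-0.3015, -0.4082, 0.8616]], R = [[3.3166, 0.0000, -1.2060], [0.0000, 4.8990, 0.8165], [0.0000, 0.0000, 3.4466]]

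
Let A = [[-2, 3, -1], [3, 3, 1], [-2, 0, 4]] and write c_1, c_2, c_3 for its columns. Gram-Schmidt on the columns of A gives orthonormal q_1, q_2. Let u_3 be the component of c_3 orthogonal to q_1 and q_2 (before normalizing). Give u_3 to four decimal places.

c_1 = (-2, 3, -2); ‖c_1‖ = 4.1231, so q_1 = (-0.4851, 0.7276, -0.4851).
q_1·c_2 = (-0.4851)·3 + 0.7276·3 + (-0.4851)·0 = 0.7276.
u_2 = c_2 − 0.7276·q_1 = (3.3529, 2.4706, 0.3529).
‖u_2‖ = 4.1798, so q_2 = (0.8022, 0.5911, 0.0844).
q_1·c_3 = (-0.4851)·(-1) + 0.7276·1 + (-0.4851)·4 = -0.7276; q_2·c_3 = 0.8022·(-1) + 0.5911·1 + 0.0844·4 = 0.1267.
u_3 = c_3 + 0.7276·q_1 − 0.1267·q_2 = (-1.4545, 1.4545, 3.6364).

u_3 = (-1.4545, 1.4545, 3.6364)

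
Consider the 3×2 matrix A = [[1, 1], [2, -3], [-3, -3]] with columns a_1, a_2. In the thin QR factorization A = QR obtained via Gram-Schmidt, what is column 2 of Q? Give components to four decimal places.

a_1 = (1, 2, -3); ‖a_1‖ = 3.7417, so e_1 = (0.2673, 0.5345, -0.8018).
e_1·a_2 = 0.2673·1 + 0.5345·(-3) + (-0.8018)·(-3) = 1.0690.
u_2 = a_2 − 1.0690·e_1 = (0.7143, -3.5714, -2.1429).
‖u_2‖ = 4.2258, so e_2 = (0.1690, -0.8452, -0.5071).

e_2 = (0.1690, -0.8452, -0.5071)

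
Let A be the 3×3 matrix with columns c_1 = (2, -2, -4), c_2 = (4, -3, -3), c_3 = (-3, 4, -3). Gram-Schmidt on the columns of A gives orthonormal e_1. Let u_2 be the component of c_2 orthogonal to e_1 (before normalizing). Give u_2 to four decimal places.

e_1 = c_1/‖c_1‖ = (2, -2, -4)/4.8990 = (0.4082, -0.4082, -0.8165).
r_{12} = e_1·c_2 = 5.3072.
u_2 = c_2 − 5.3072·e_1 = (1.8333, -0.8333, 1.3333).

u_2 = (1.8333, -0.8333, 1.3333)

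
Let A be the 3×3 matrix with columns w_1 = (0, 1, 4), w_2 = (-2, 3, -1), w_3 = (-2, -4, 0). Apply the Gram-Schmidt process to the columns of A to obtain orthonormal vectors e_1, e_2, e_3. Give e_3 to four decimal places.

w_1 = (0, 1, 4); ‖w_1‖ = 4.1231, so e_1 = (0.0000, 0.2425, 0.9701).
e_1·w_2 = 0.0000·(-2) + 0.2425·3 + 0.9701·(-1) = -0.2425.
u_2 = w_2 + 0.2425·e_1 = (-2.0000, 3.0588, -0.7647).
‖u_2‖ = 3.7338, so e_2 = (-0.5356, 0.8192, -0.2048).
e_1·w_3 = 0.0000·(-2) + 0.2425·(-4) + 0.9701·0 = -0.9701; e_2·w_3 = (-0.5356)·(-2) + 0.8192·(-4) + (-0.2048)·0 = -2.2056.
u_3 = w_3 + 0.9701·e_1 + 2.2056·e_2 = (-3.1814, -1.9578, 0.4895).
‖u_3‖ = 3.7675, so e_3 = (-0.8444, -0.5197, 0.1299).

e_3 = (-0.8444, -0.5197, 0.1299)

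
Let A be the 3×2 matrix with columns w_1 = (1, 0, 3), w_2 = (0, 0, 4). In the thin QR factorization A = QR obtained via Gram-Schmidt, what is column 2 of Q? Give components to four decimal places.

w_1 = (1, 0, 3); ‖w_1‖ = 3.1623, so q_1 = (0.3162, 0.0000, 0.9487).
q_1·w_2 = 0.3162·0 + 0.0000·0 + 0.9487·4 = 3.7947.
u_2 = w_2 − 3.7947·q_1 = (-1.2000, 0.0000, 0.4000).
‖u_2‖ = 1.2649, so q_2 = (-0.9487, 0.0000, 0.3162).

q_2 = (-0.9487, 0.0000, 0.3162)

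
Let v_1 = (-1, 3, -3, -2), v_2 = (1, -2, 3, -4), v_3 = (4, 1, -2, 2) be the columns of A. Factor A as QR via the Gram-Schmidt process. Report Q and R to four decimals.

Q = [[-0.2085, 0.1250, 0.9674], [0.6255, -0.1833, 0.1030], [-0.6255, 0.3750, -0.2309], [-0.4170, -0.9001, 0.0172]], R = [[4.7958, -1.6681, 0.2085], [0.0000, 5.2170, -2.2335], [0.0000, 0.0000, 4.4686]]

v_1 = (-1, 3, -3, -2); ‖v_1‖ = 4.7958, so e_1 = (-0.2085, 0.6255, -0.6255, -0.4170).
e_1·v_2 = (-0.2085)·1 + 0.6255·(-2) + (-0.6255)·3 + (-0.4170)·(-4) = -1.6681.
u_2 = v_2 + 1.6681·e_1 = (0.6522, -0.9565, 1.9565, -4.6957).
‖u_2‖ = 5.2170, so e_2 = (0.1250, -0.1833, 0.3750, -0.9001).
e_1·v_3 = (-0.2085)·4 + 0.6255·1 + (-0.6255)·(-2) + (-0.4170)·2 = 0.2085; e_2·v_3 = 0.1250·4 + (-0.1833)·1 + 0.3750·(-2) + (-0.9001)·2 = -2.2335.
u_3 = v_3 − 0.2085·e_1 + 2.2335·e_2 = (4.3227, 0.4601, -1.0319, 0.0767).
‖u_3‖ = 4.4686, so e_3 = (0.9674, 0.1030, -0.2309, 0.0172).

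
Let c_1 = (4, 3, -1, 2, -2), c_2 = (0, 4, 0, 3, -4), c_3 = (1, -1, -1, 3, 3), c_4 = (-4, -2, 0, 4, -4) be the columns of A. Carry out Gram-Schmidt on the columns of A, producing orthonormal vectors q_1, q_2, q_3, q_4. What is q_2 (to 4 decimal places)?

q_2 = (-0.6656, 0.3712, 0.1664, 0.3200, -0.5376)

c_1 = (4, 3, -1, 2, -2); ‖c_1‖ = 5.8310, so q_1 = (0.6860, 0.5145, -0.1715, 0.3430, -0.3430).
q_1·c_2 = 0.6860·0 + 0.5145·4 + (-0.1715)·0 + 0.3430·3 + (-0.3430)·(-4) = 4.4590.
u_2 = c_2 − 4.4590·q_1 = (-3.0588, 1.7059, 0.7647, 1.4706, -2.4706).
‖u_2‖ = 4.5954, so q_2 = (-0.6656, 0.3712, 0.1664, 0.3200, -0.5376).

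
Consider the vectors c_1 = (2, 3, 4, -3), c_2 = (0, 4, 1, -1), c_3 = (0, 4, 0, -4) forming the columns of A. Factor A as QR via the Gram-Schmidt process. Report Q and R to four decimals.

c_1 = (2, 3, 4, -3); ‖c_1‖ = 6.1644, so q_1 = (0.3244, 0.4867, 0.6489, -0.4867).
q_1·c_2 = 0.3244·0 + 0.4867·4 + 0.6489·1 + (-0.4867)·(-1) = 3.0822.
u_2 = c_2 − 3.0822·q_1 = (-1.0000, 2.5000, -1.0000, 0.5000).
‖u_2‖ = 2.9155, so q_2 = (-0.3430, 0.8575, -0.3430, 0.1715).
q_1·c_3 = 0.3244·0 + 0.4867·4 + 0.6489·0 + (-0.4867)·(-4) = 3.8933; q_2·c_3 = (-0.3430)·0 + 0.8575·4 + (-0.3430)·0 + 0.1715·(-4) = 2.7440.
u_3 = c_3 − 3.8933·q_1 − 2.7440·q_2 = (-0.3220, -0.2477, -1.5851, -2.5759).
‖u_3‖ = 3.0517, so q_3 = (-0.1055, -0.0812, -0.5194, -0.8441).

Q = [[0.3244, -0.3430, -0.1055], [0.4867, 0.8575, -0.0812], [0.6489, -0.3430, -0.5194], [-0.4867, 0.1715, -0.8441]], R = [[6.1644, 3.0822, 3.8933], [0.0000, 2.9155, 2.7440], [0.0000, 0.0000, 3.0517]]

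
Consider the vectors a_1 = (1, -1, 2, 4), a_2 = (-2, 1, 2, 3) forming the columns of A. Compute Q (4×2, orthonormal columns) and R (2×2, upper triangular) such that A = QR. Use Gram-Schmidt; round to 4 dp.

a_1 = (1, -1, 2, 4); ‖a_1‖ = 4.6904, so e_1 = (0.2132, -0.2132, 0.4264, 0.8528).
e_1·a_2 = 0.2132·(-2) + (-0.2132)·1 + 0.4264·2 + 0.8528·3 = 2.7716.
u_2 = a_2 − 2.7716·e_1 = (-2.5909, 1.5909, 0.8182, 0.6364).
‖u_2‖ = 3.2122, so e_2 = (-0.8066, 0.4953, 0.2547, 0.1981).

Q = [[0.2132, -0.8066], [-0.2132, 0.4953], [0.4264, 0.2547], [0.8528, 0.1981]], R = [[4.6904, 2.7716], [0.0000, 3.2122]]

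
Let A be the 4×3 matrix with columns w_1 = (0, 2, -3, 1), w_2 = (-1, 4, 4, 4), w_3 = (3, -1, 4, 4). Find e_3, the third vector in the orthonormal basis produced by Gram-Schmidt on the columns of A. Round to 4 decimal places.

e_3 = (0.7466, -0.3429, -0.0391, 0.5687)

w_1 = (0, 2, -3, 1); ‖w_1‖ = 3.7417, so e_1 = (0.0000, 0.5345, -0.8018, 0.2673).
e_1·w_2 = 0.0000·(-1) + 0.5345·4 + (-0.8018)·4 + 0.2673·4 = 0.0000.
u_2 = w_2 + 0.0000·e_1 = (-1.0000, 4.0000, 4.0000, 4.0000).
‖u_2‖ = 7.0000, so e_2 = (-0.1429, 0.5714, 0.5714, 0.5714).
e_1·w_3 = 0.0000·3 + 0.5345·(-1) + (-0.8018)·4 + 0.2673·4 = -2.6726; e_2·w_3 = (-0.1429)·3 + 0.5714·(-1) + 0.5714·4 + 0.5714·4 = 3.5714.
u_3 = w_3 + 2.6726·e_1 − 3.5714·e_2 = (3.5102, -1.6122, -0.1837, 2.6735).
‖u_3‖ = 4.7013, so e_3 = (0.7466, -0.3429, -0.0391, 0.5687).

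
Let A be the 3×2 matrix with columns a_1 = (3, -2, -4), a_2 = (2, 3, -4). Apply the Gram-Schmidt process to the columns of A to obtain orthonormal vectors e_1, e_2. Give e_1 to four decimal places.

e_1 = a_1/‖a_1‖ = (3, -2, -4)/5.3852 = (0.5571, -0.3714, -0.7428).

e_1 = (0.5571, -0.3714, -0.7428)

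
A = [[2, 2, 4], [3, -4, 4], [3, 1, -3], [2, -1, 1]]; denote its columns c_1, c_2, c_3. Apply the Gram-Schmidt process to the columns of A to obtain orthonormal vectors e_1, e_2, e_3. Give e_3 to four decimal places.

c_1 = (2, 3, 3, 2); ‖c_1‖ = 5.0990, so e_1 = (0.3922, 0.5883, 0.5883, 0.3922).
e_1·c_2 = 0.3922·2 + 0.5883·(-4) + 0.5883·1 + 0.3922·(-1) = -1.3728.
u_2 = c_2 + 1.3728·e_1 = (2.5385, -3.1923, 1.8077, -0.4615).
‖u_2‖ = 4.4850, so e_2 = (0.5660, -0.7118, 0.4031, -0.1029).
e_1·c_3 = 0.3922·4 + 0.5883·4 + 0.5883·(-3) + 0.3922·1 = 2.5495; e_2·c_3 = 0.5660·4 + (-0.7118)·4 + 0.4031·(-3) + (-0.1029)·1 = -1.8952.
u_3 = c_3 − 2.5495·e_1 + 1.8952·e_2 = (4.0727, 1.1511, -3.7361, -0.1950).
‖u_3‖ = 5.6487, so e_3 = (0.7210, 0.2038, -0.6614, -0.0345).

e_3 = (0.7210, 0.2038, -0.6614, -0.0345)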